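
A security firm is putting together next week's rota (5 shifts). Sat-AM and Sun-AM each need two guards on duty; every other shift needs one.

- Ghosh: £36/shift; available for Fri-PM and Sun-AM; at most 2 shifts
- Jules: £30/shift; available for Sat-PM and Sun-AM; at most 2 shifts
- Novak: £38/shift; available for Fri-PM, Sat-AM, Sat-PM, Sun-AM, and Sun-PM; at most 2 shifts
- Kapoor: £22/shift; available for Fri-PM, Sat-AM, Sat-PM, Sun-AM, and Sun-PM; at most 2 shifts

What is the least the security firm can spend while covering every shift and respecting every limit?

Sat-AM can only be covered by Novak and Kapoor, so that assignment is forced.
Picking the cheapest available guard for each shift independently would cost £178, but that ignores the shift limits.
An optimal schedule: Fri-PM→Ghosh, Sat-AM→Kapoor+Novak, Sat-PM→Jules, Sun-AM→Jules+Ghosh, Sun-PM→Kapoor.
Total: 36 + 22 + 38 + 30 + 30 + 36 + 22 = £214.

£214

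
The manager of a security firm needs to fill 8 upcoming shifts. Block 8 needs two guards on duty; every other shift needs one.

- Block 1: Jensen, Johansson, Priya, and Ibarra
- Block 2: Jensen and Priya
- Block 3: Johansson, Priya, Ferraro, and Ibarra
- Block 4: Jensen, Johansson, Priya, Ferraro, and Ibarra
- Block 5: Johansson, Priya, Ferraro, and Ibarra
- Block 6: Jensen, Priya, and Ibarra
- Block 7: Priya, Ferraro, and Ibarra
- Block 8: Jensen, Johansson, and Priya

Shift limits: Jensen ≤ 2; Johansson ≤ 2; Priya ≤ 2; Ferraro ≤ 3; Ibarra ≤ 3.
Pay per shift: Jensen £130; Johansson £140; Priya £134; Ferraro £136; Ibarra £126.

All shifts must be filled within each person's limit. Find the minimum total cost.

Picking the cheapest available guard for each shift independently would cost £1150, but that ignores the shift limits.
An optimal schedule: Block 1→Ibarra, Block 2→Jensen, Block 3→Priya, Block 4→Ferraro, Block 5→Ferraro, Block 6→Ibarra, Block 7→Ibarra, Block 8→Jensen+Priya.
Total: 126 + 130 + 134 + 136 + 136 + 126 + 126 + 130 + 134 = £1178.

£1178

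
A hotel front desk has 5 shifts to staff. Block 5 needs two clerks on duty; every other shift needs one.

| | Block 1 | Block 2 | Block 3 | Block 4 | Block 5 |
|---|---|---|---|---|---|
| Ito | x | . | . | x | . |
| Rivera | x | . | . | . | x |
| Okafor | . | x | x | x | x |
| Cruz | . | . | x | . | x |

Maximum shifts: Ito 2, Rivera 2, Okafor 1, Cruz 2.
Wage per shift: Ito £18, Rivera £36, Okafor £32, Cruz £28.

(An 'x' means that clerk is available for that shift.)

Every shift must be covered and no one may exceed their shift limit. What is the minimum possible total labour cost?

Block 2 can only be covered by Okafor, so that assignment is forced.
Picking the cheapest available clerk for each shift independently would cost £156, but that ignores the shift limits.
An optimal schedule: Block 1→Ito, Block 2→Okafor, Block 3→Cruz, Block 4→Ito, Block 5→Rivera+Cruz.
Total: 18 + 32 + 28 + 18 + 36 + 28 = £160.

£160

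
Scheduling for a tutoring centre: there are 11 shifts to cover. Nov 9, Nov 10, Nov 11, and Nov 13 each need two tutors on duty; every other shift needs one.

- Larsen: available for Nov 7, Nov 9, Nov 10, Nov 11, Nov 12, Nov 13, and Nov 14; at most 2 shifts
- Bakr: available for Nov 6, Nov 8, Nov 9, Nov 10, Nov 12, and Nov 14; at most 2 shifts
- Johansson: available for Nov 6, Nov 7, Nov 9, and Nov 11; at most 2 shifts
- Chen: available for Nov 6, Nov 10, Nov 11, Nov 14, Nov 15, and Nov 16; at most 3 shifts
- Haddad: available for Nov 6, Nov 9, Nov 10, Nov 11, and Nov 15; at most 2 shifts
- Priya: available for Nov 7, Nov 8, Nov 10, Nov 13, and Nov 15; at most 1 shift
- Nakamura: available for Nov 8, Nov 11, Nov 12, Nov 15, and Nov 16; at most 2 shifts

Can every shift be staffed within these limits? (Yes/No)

Total capacity is 2+2+2+3+2+1+2 = 14 but 15 worker-slots are needed — infeasible.

No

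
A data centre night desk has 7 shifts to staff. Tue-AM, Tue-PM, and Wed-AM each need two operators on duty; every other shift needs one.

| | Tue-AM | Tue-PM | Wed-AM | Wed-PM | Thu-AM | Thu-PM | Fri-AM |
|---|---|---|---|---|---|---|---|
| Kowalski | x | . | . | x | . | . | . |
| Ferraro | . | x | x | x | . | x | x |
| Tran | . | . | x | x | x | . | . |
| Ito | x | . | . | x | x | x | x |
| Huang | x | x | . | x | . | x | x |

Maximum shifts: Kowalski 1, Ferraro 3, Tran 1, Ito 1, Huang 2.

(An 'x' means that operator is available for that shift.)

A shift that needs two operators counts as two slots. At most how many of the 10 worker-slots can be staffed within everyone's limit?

Total capacity across all operators is 1+3+1+1+2 = 8, and 10 slots are needed, so at most 8 can be filled.
An assignment achieving 8: Tue-AM→Kowalski+Huang, Tue-PM→Ferraro+Huang, Wed-AM→Ferraro+Tran, Thu-AM→Ito, Thu-PM→Ferraro.
Loads: Kowalski 1/1, Ferraro 3/3, Tran 1/1, Ito 1/1, Huang 2/2.

8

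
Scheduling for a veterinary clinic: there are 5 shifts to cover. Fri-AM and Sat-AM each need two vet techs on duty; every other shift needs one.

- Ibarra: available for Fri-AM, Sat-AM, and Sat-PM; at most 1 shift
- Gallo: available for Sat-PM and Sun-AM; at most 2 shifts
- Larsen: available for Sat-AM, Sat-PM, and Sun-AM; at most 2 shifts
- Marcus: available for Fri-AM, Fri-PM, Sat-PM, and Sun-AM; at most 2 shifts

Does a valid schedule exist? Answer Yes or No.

Total capacity is 7 and 7 slots are needed, so capacity alone doesn't rule it out.
Shifts {Fri-AM, Sat-AM} need 4 worker-slots in total, but the vet techs available for any of those shifts (Ibarra, Larsen, and Marcus) can supply at most 3 among them. So no valid schedule exists.

No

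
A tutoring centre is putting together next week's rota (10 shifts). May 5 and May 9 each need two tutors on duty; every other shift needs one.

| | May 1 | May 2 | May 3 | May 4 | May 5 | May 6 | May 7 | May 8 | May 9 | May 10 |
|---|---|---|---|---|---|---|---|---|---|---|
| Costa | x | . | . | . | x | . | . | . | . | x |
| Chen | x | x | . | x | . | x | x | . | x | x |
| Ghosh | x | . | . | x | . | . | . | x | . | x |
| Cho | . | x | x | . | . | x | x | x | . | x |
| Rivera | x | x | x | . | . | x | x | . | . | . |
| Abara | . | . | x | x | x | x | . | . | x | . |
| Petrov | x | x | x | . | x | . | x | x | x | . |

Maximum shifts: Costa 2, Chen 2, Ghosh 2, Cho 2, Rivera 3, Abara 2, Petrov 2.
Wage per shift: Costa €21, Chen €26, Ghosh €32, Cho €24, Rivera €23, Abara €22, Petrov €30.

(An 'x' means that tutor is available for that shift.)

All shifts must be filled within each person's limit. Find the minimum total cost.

Picking the cheapest available tutor for each shift independently would cost €269, but that ignores the shift limits.
An optimal schedule: May 1→Chen, May 2→Rivera, May 3→Rivera, May 4→Abara, May 5→Costa+Abara, May 6→Rivera, May 7→Cho, May 8→Cho, May 9→Chen+Petrov, May 10→Costa.
Total: 26 + 23 + 23 + 22 + 21 + 22 + 23 + 24 + 24 + 26 + 30 + 21 = €285.

€285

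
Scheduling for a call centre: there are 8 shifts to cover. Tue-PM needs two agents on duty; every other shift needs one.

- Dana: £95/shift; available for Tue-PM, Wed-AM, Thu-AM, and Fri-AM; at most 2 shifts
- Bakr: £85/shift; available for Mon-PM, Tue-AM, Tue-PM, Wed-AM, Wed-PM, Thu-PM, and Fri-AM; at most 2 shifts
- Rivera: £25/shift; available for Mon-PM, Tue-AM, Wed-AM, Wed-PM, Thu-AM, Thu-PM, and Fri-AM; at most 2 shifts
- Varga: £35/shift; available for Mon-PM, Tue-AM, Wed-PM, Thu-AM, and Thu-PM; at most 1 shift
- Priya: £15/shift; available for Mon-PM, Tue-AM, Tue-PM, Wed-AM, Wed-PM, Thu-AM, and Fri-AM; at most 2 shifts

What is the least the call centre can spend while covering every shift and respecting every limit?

£475

Picking the cheapest available agent for each shift independently would cost £215, but that ignores the shift limits.
An optimal schedule: Mon-PM→Rivera, Tue-AM→Rivera, Tue-PM→Dana+Bakr, Wed-AM→Dana, Wed-PM→Varga, Thu-AM→Priya, Thu-PM→Bakr, Fri-AM→Priya.
Total: 25 + 25 + 95 + 85 + 95 + 35 + 15 + 85 + 15 = £475.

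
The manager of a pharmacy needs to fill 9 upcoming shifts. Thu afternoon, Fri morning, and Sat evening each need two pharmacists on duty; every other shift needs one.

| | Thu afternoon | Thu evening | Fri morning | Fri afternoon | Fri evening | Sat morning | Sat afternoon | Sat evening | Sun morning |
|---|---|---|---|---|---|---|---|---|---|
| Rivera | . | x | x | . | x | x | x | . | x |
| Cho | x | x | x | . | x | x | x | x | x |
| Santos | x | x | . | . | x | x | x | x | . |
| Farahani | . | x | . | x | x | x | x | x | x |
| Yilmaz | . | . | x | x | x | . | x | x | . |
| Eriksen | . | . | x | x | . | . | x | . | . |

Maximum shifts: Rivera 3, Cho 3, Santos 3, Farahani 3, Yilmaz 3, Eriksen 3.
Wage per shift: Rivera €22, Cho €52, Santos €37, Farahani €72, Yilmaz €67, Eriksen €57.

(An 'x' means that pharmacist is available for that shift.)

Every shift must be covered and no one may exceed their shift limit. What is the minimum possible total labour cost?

Thu afternoon can only be covered by Cho and Santos, so that assignment is forced.
Picking the cheapest available pharmacist for each shift independently would cost €419, but that ignores the shift limits.
An optimal schedule: Thu afternoon→Santos+Cho, Thu evening→Rivera, Fri morning→Cho+Eriksen, Fri afternoon→Eriksen, Fri evening→Santos, Sat morning→Rivera, Sat afternoon→Eriksen, Sat evening→Santos+Cho, Sun morning→Rivera.
Total: 37 + 52 + 22 + 52 + 57 + 57 + 37 + 22 + 57 + 37 + 52 + 22 = €504.

€504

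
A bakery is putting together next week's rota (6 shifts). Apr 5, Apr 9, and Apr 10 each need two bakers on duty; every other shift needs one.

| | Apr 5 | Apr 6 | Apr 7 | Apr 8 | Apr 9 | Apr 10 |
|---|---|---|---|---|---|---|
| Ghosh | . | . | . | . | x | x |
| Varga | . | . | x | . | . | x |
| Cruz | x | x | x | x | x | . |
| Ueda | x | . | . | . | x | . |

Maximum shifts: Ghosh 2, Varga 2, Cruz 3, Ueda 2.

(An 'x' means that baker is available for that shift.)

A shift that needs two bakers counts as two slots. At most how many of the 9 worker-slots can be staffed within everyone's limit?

Total capacity across all bakers is 2+2+3+2 = 9, and 9 slots are needed, so at most 9 can be filled.
An assignment achieving 9: Apr 5→Cruz+Ueda, Apr 6→Cruz, Apr 7→Varga, Apr 8→Cruz, Apr 9→Ghosh+Ueda, Apr 10→Ghosh+Varga.
Loads: Ghosh 2/2, Varga 2/2, Cruz 3/3, Ueda 2/2.

9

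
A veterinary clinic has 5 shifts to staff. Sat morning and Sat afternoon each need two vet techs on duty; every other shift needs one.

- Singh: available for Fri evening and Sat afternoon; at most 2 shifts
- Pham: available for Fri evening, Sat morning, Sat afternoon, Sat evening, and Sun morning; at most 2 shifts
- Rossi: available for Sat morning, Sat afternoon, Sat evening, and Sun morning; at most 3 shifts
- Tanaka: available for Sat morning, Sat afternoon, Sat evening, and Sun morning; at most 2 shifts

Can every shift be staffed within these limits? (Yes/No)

Yes

One valid schedule: Fri evening→Singh, Sat morning→Pham+Rossi, Sat afternoon→Singh+Rossi, Sat evening→Pham, Sun morning→Rossi.
Loads: Singh 2/2, Pham 2/2, Rossi 3/3, Tanaka 0/2 — all within limits.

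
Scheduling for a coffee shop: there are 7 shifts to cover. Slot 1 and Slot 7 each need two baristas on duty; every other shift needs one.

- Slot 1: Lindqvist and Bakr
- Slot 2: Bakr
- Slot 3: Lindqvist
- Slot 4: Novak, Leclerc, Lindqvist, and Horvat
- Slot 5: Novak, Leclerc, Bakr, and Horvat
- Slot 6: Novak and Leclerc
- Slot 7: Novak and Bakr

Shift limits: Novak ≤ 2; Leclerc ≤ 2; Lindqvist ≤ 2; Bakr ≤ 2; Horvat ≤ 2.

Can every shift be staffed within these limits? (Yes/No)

No

Total capacity is 10 and 9 slots are needed, so capacity alone doesn't rule it out.
Shifts {Slot 1, Slot 2, Slot 7} need 5 worker-slots in total, but the baristas available for any of those shifts (Novak, Lindqvist, and Bakr) can supply at most 4 among them. So no valid schedule exists.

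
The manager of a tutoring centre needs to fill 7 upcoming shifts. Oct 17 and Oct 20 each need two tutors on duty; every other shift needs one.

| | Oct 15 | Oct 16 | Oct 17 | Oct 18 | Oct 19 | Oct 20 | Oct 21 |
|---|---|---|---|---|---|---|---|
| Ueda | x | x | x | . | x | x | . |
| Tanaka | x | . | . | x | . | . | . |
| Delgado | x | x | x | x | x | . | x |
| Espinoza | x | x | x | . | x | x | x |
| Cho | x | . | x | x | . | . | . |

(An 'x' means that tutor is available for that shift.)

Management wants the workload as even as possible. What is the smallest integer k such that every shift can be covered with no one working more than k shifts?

2

With 5 tutors and 9 worker-slots to fill, someone must work at least ⌈9/5⌉ = 2 shifts, so k ≥ 2.
k = 2 works: Oct 15→Tanaka, Oct 16→Ueda, Oct 17→Espinoza+Cho, Oct 18→Tanaka, Oct 19→Delgado, Oct 20→Ueda+Espinoza, Oct 21→Delgado.
Loads: Ueda 2, Tanaka 2, Delgado 2, Espinoza 2, Cho 1 — all ≤ 2.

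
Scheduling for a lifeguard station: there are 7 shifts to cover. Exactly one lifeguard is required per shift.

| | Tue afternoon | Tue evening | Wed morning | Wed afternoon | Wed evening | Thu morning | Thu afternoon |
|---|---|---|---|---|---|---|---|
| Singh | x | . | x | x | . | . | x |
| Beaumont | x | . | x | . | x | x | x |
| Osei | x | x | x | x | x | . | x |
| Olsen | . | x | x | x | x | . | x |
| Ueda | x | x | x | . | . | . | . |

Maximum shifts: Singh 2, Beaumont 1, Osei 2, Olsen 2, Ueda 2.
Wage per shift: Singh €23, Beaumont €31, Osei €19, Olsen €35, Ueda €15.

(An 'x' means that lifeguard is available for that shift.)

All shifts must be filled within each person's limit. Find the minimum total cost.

Thu morning can only be covered by Beaumont, so that assignment is forced.
Picking the cheapest available lifeguard for each shift independently would cost €133, but that ignores the shift limits.
An optimal schedule: Tue afternoon→Ueda, Tue evening→Ueda, Wed morning→Singh, Wed afternoon→Osei, Wed evening→Osei, Thu morning→Beaumont, Thu afternoon→Singh.
Total: 15 + 15 + 23 + 19 + 19 + 31 + 23 = €145.

€145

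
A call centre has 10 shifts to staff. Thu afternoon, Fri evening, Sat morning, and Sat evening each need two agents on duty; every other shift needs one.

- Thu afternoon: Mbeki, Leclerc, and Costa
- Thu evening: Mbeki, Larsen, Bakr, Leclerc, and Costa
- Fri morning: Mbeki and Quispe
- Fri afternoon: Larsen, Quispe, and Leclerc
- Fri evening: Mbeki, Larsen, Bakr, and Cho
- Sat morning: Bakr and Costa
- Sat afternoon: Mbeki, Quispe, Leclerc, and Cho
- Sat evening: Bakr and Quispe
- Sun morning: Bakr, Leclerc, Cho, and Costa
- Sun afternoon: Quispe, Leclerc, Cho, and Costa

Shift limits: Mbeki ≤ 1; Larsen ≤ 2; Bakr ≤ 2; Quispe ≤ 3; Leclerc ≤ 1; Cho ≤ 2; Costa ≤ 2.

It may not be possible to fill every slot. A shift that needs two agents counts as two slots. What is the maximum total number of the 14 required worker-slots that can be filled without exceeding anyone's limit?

Total capacity across all agents is 1+2+2+3+1+2+2 = 13, and 14 slots are needed, so at most 13 can be filled.
An assignment achieving 13: Thu afternoon→Leclerc+Costa, Fri morning→Mbeki, Fri afternoon→Larsen, Fri evening→Larsen+Cho, Sat morning→Bakr+Costa, Sat afternoon→Quispe, Sat evening→Bakr+Quispe, Sun morning→Cho, Sun afternoon→Quispe.
Loads: Mbeki 1/1, Larsen 2/2, Bakr 2/2, Quispe 3/3, Leclerc 1/1, Cho 2/2, Costa 2/2.

13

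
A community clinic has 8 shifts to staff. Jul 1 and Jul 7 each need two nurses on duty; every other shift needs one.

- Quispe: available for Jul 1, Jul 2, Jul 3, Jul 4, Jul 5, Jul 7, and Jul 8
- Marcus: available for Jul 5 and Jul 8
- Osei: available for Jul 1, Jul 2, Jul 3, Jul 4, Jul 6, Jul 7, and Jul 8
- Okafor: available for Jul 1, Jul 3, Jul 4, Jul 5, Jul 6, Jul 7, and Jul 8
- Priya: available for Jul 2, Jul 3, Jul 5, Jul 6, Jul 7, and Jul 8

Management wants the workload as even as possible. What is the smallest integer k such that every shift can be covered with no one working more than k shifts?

2

With 5 nurses and 10 worker-slots to fill, someone must work at least ⌈10/5⌉ = 2 shifts, so k ≥ 2.
k = 2 works: Jul 1→Quispe+Osei, Jul 2→Quispe, Jul 3→Priya, Jul 4→Osei, Jul 5→Marcus, Jul 6→Okafor, Jul 7→Okafor+Priya, Jul 8→Marcus.
Loads: Quispe 2, Marcus 2, Osei 2, Okafor 2, Priya 2 — all ≤ 2.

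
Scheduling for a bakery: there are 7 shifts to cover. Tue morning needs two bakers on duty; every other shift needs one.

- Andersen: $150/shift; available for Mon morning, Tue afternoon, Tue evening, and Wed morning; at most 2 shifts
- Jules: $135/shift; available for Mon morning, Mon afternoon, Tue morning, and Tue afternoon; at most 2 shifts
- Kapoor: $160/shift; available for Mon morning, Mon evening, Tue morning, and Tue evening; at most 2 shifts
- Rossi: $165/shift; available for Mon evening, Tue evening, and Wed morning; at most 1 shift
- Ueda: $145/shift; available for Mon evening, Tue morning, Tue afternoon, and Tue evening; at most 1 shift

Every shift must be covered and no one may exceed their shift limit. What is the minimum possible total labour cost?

Mon afternoon can only be covered by Jules, so that assignment is forced.
Picking the cheapest available baker for each shift independently would cost $1125, but that ignores the shift limits.
An optimal schedule: Mon morning→Andersen, Mon afternoon→Jules, Mon evening→Kapoor, Tue morning→Jules+Kapoor, Tue afternoon→Ueda, Tue evening→Rossi, Wed morning→Andersen.
Total: 150 + 135 + 160 + 135 + 160 + 145 + 165 + 150 = $1200.

$1200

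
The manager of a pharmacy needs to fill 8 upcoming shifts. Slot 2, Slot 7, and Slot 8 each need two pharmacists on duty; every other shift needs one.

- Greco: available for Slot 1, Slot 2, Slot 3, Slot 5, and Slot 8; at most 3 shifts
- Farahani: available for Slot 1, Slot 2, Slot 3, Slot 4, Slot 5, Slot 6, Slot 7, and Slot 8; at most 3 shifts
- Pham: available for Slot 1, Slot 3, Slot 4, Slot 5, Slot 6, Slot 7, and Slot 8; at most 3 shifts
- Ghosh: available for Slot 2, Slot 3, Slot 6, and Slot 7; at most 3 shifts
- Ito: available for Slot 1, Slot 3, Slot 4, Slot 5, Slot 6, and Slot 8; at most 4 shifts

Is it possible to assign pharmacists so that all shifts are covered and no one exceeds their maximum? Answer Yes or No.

Yes

One valid schedule: Slot 1→Greco, Slot 2→Greco+Farahani, Slot 3→Ghosh, Slot 4→Farahani, Slot 5→Greco, Slot 6→Pham, Slot 7→Farahani+Pham, Slot 8→Pham+Ito.
Loads: Greco 3/3, Farahani 3/3, Pham 3/3, Ghosh 1/3, Ito 1/4 — all within limits.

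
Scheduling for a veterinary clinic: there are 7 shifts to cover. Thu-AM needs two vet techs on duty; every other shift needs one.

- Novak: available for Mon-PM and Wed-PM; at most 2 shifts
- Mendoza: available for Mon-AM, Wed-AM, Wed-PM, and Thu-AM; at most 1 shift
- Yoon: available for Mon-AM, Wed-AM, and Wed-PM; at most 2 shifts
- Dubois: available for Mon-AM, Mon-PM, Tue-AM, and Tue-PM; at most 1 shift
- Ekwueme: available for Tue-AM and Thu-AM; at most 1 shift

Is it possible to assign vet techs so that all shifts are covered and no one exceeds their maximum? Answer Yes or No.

Shifts {Tue-AM, Tue-PM, Thu-AM} need 4 worker-slots in total, but the vet techs available for any of those shifts (Mendoza, Dubois, and Ekwueme) can supply at most 3 among them. So no valid schedule exists.

No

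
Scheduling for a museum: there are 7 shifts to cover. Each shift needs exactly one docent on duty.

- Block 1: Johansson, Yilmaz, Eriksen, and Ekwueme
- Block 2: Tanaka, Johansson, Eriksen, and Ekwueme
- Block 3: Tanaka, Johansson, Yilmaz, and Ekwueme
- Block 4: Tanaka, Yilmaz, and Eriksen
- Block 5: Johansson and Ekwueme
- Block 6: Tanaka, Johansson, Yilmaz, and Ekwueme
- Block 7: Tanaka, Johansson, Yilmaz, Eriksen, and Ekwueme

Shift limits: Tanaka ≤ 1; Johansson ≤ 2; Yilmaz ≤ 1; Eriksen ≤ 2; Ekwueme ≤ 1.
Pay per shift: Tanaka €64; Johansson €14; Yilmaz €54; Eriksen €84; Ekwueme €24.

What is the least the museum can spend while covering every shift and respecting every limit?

€338

Picking the cheapest available docent for each shift independently would cost €138, but that ignores the shift limits.
An optimal schedule: Block 1→Johansson, Block 2→Eriksen, Block 3→Yilmaz, Block 4→Tanaka, Block 5→Johansson, Block 6→Ekwueme, Block 7→Eriksen.
Total: 14 + 84 + 54 + 64 + 14 + 24 + 84 = €338.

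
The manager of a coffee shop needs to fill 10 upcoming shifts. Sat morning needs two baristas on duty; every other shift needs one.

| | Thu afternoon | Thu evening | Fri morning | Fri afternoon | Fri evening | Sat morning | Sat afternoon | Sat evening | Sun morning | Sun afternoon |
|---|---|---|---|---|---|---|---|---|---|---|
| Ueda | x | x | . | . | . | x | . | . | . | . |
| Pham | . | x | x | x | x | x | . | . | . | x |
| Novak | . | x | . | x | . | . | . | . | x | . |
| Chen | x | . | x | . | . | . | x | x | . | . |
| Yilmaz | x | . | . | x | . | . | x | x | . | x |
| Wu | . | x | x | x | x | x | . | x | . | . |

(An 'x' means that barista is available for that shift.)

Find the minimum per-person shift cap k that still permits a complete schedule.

With 6 baristas and 11 worker-slots to fill, someone must work at least ⌈11/6⌉ = 2 shifts, so k ≥ 2.
k = 2 works: Thu afternoon→Ueda, Thu evening→Novak, Fri morning→Chen, Fri afternoon→Yilmaz, Fri evening→Pham, Sat morning→Ueda+Wu, Sat afternoon→Chen, Sat evening→Yilmaz, Sun morning→Novak, Sun afternoon→Pham.
Loads: Ueda 2, Pham 2, Novak 2, Chen 2, Yilmaz 2, Wu 1 — all ≤ 2.

2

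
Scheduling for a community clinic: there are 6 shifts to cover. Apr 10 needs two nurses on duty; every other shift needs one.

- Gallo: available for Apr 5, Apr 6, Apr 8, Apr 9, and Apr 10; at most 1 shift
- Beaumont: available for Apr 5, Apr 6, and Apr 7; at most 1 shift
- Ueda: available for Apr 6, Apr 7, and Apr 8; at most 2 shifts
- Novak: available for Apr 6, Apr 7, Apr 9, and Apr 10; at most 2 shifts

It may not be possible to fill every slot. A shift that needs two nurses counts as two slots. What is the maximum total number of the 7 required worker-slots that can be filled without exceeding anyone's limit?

Total capacity across all nurses is 1+1+2+2 = 6, and 7 slots are needed, so at most 6 can be filled.
An assignment achieving 6: Apr 5→Gallo, Apr 6→Ueda, Apr 7→Beaumont, Apr 8→Ueda, Apr 9→Novak, Apr 10→Novak.
Loads: Gallo 1/1, Beaumont 1/1, Ueda 2/2, Novak 2/2.

6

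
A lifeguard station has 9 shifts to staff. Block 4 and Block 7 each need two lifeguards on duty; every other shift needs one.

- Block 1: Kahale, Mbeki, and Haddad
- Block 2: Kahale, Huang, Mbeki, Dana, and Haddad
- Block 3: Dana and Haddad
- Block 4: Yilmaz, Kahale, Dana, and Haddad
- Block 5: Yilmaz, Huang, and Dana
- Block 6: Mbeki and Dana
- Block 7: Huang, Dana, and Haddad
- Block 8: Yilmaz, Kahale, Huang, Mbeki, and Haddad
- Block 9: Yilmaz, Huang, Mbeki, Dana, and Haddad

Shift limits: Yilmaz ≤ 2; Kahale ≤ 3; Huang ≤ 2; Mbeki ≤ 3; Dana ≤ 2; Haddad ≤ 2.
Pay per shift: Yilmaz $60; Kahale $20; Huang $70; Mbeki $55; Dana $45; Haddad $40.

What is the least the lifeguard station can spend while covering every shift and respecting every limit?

Picking the cheapest available lifeguard for each shift independently would cost $375, but that ignores the shift limits.
An optimal schedule: Block 1→Kahale, Block 2→Kahale, Block 3→Haddad, Block 4→Kahale+Yilmaz, Block 5→Dana, Block 6→Mbeki, Block 7→Haddad+Dana, Block 8→Mbeki, Block 9→Mbeki.
Total: 20 + 20 + 40 + 20 + 60 + 45 + 55 + 40 + 45 + 55 + 55 = $455.

$455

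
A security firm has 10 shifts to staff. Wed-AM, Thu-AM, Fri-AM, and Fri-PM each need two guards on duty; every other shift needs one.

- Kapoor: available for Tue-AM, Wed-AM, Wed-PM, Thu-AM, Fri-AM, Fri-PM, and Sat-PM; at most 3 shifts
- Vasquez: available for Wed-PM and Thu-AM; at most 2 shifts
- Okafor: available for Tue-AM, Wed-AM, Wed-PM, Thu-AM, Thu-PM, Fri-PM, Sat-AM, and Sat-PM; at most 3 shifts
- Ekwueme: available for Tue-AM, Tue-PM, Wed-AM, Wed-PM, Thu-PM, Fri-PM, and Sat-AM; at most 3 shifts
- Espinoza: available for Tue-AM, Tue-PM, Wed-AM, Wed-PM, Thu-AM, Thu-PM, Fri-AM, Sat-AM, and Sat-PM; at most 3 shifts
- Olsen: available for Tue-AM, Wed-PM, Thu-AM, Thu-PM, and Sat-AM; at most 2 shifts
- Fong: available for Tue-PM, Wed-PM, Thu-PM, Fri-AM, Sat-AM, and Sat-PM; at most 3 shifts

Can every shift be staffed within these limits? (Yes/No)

One valid schedule: Tue-AM→Okafor, Tue-PM→Ekwueme, Wed-AM→Ekwueme+Espinoza, Wed-PM→Vasquez, Thu-AM→Vasquez+Espinoza, Thu-PM→Okafor, Fri-AM→Kapoor+Espinoza, Fri-PM→Kapoor+Okafor, Sat-AM→Ekwueme, Sat-PM→Kapoor.
Loads: Kapoor 3/3, Vasquez 2/2, Okafor 3/3, Ekwueme 3/3, Espinoza 3/3, Olsen 0/2, Fong 0/3 — all within limits.

Yes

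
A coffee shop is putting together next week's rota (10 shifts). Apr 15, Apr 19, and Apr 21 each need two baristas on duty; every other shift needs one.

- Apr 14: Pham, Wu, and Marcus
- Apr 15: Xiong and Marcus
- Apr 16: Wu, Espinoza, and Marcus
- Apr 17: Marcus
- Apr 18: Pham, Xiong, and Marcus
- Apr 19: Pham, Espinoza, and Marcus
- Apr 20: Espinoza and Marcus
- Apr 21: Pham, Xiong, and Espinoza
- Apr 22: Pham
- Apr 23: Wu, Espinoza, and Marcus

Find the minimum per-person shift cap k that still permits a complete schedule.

3

With 5 baristas and 13 worker-slots to fill, someone must work at least ⌈13/5⌉ = 3 shifts, so k ≥ 3.
k = 3 works: Apr 14→Pham, Apr 15→Xiong+Marcus, Apr 16→Wu, Apr 17→Marcus, Apr 18→Pham, Apr 19→Espinoza+Marcus, Apr 20→Espinoza, Apr 21→Xiong+Espinoza, Apr 22→Pham, Apr 23→Wu.
Loads: Pham 3, Xiong 2, Wu 2, Espinoza 3, Marcus 3 — all ≤ 3.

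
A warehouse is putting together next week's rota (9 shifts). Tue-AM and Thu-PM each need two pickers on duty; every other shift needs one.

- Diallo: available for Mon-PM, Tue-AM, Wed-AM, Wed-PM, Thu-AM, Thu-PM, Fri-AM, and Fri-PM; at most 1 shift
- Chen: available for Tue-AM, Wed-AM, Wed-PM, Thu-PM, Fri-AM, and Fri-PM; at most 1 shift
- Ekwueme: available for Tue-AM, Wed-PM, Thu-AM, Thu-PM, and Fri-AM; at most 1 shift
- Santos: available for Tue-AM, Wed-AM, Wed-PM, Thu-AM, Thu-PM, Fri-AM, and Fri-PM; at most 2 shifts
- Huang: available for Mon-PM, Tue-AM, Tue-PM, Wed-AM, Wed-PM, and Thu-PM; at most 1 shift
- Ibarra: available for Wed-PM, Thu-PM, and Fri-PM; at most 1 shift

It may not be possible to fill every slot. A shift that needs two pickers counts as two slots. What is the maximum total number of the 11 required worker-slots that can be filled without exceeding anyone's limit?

7

Total capacity across all pickers is 1+1+1+2+1+1 = 7, and 11 slots are needed, so at most 7 can be filled.
An assignment achieving 7: Mon-PM→Diallo, Tue-PM→Huang, Wed-AM→Chen, Wed-PM→Ibarra, Thu-AM→Ekwueme, Fri-AM→Santos, Fri-PM→Santos.
Loads: Diallo 1/1, Chen 1/1, Ekwueme 1/1, Santos 2/2, Huang 1/1, Ibarra 1/1.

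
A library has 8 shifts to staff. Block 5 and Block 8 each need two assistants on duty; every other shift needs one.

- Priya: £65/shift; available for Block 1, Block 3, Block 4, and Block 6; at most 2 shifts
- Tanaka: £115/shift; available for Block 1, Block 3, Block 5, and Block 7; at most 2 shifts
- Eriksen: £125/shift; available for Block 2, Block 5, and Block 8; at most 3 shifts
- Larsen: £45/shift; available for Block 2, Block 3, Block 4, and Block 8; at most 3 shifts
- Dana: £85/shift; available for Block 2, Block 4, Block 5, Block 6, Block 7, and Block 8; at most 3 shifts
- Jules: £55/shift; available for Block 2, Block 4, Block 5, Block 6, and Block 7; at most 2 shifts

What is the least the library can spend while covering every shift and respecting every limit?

Picking the cheapest available assistant for each shift independently would cost £580, but that ignores the shift limits.
An optimal schedule: Block 1→Priya, Block 2→Larsen, Block 3→Larsen, Block 4→Priya, Block 5→Jules+Dana, Block 6→Jules, Block 7→Dana, Block 8→Larsen+Dana.
Total: 65 + 45 + 45 + 65 + 55 + 85 + 55 + 85 + 45 + 85 = £630.

£630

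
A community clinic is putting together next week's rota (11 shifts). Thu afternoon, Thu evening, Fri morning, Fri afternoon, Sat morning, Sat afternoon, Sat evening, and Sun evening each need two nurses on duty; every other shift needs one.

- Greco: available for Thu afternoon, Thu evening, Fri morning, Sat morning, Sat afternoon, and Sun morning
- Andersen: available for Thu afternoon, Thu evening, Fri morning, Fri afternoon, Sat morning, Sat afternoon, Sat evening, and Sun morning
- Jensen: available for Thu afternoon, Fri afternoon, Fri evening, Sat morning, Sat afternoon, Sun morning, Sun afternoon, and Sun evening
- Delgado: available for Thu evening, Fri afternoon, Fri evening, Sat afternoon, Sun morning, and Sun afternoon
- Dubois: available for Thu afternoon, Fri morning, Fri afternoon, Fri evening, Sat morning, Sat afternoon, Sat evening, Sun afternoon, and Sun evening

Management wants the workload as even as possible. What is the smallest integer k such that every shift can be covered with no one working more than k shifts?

With 5 nurses and 19 worker-slots to fill, someone must work at least ⌈19/5⌉ = 4 shifts, so k ≥ 4.
k = 4 works: Thu afternoon→Greco+Andersen, Thu evening→Greco+Andersen, Fri morning→Greco+Andersen, Fri afternoon→Jensen+Delgado, Fri evening→Jensen, Sat morning→Greco+Dubois, Sat afternoon→Delgado+Dubois, Sat evening→Andersen+Dubois, Sun morning→Delgado, Sun afternoon→Jensen, Sun evening→Jensen+Dubois.
Loads: Greco 4, Andersen 4, Jensen 4, Delgado 3, Dubois 4 — all ≤ 4.

4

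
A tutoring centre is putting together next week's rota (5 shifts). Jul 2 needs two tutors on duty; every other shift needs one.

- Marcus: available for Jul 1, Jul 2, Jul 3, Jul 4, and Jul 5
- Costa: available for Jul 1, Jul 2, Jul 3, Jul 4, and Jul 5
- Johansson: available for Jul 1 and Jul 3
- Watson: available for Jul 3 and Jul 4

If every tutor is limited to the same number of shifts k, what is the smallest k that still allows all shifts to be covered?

2

With 4 tutors and 6 worker-slots to fill, someone must work at least ⌈6/4⌉ = 2 shifts, so k ≥ 2.
k = 2 works: Jul 1→Costa, Jul 2→Marcus+Costa, Jul 3→Johansson, Jul 4→Watson, Jul 5→Marcus.
Loads: Marcus 2, Costa 2, Johansson 1, Watson 1 — all ≤ 2.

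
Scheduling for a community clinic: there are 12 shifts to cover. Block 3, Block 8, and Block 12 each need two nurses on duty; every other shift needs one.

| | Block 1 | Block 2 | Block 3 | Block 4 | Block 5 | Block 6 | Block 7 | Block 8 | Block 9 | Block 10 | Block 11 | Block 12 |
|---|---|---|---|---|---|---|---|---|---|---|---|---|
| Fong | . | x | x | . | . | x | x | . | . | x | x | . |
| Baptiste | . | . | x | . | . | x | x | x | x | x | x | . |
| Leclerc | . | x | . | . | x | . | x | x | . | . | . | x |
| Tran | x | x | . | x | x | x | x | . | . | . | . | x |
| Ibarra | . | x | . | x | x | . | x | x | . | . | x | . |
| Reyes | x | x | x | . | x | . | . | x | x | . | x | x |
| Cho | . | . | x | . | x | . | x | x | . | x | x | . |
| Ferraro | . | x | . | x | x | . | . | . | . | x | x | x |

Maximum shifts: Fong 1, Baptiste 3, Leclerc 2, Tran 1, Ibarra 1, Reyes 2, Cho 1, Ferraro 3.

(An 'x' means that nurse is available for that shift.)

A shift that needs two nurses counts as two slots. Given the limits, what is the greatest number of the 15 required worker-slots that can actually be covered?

14

Total capacity across all nurses is 1+3+2+1+1+2+1+3 = 14, and 15 slots are needed, so at most 14 can be filled.
An assignment achieving 14: Block 1→Tran, Block 2→Ferraro, Block 3→Baptiste+Reyes, Block 4→Ibarra, Block 5→Ferraro, Block 6→Fong, Block 8→Leclerc+Cho, Block 9→Baptiste, Block 10→Baptiste, Block 11→Ferraro, Block 12→Leclerc+Reyes.
Loads: Fong 1/1, Baptiste 3/3, Leclerc 2/2, Tran 1/1, Ibarra 1/1, Reyes 2/2, Cho 1/1, Ferraro 3/3.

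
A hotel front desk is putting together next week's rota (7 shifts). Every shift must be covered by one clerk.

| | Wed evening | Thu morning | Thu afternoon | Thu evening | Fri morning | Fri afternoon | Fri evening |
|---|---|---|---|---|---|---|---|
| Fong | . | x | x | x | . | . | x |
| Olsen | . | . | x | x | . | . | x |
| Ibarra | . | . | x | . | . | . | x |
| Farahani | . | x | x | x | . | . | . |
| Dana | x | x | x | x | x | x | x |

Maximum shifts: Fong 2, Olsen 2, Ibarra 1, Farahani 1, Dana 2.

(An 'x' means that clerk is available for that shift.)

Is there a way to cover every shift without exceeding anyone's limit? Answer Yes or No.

No

Total capacity is 8 and 7 slots are needed, so capacity alone doesn't rule it out.
Shifts {Wed evening, Fri morning, Fri afternoon} need 3 worker-slots in total, but the clerks available for any of those shifts (Dana) can supply at most 2 among them. So no valid schedule exists.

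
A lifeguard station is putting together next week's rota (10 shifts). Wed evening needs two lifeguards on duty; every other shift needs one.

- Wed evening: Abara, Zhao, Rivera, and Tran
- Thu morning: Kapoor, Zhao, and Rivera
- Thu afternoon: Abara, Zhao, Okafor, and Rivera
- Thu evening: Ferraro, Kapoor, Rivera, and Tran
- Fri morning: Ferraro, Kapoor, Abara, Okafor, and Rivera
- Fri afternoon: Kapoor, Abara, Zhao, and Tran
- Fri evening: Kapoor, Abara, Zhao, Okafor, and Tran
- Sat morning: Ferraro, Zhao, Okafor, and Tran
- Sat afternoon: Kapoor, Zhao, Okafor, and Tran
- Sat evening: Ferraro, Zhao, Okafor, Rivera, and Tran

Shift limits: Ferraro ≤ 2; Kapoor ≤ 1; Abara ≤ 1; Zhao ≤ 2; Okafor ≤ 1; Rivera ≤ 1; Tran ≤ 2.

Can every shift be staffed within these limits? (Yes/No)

Total capacity is 2+1+1+2+1+1+2 = 10 but 11 worker-slots are needed — infeasible.

No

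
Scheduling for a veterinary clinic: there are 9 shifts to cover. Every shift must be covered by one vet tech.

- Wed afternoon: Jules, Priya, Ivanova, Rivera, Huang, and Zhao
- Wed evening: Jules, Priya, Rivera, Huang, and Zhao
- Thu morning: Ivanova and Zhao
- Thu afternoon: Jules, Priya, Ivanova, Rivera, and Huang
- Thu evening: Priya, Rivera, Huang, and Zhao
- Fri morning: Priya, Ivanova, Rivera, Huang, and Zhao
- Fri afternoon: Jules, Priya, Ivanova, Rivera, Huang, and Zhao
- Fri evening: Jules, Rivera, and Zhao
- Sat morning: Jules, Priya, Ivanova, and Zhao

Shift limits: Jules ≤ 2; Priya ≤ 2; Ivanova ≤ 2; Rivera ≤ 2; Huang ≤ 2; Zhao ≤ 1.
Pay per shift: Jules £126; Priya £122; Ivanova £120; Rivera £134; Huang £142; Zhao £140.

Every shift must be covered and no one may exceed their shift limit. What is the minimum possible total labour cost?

£1144

Picking the cheapest available vet tech for each shift independently would cost £1090, but that ignores the shift limits.
An optimal schedule: Wed afternoon→Rivera, Wed evening→Priya, Thu morning→Ivanova, Thu afternoon→Jules, Thu evening→Priya, Fri morning→Rivera, Fri afternoon→Zhao, Fri evening→Jules, Sat morning→Ivanova.
Total: 134 + 122 + 120 + 126 + 122 + 134 + 140 + 126 + 120 = £1144.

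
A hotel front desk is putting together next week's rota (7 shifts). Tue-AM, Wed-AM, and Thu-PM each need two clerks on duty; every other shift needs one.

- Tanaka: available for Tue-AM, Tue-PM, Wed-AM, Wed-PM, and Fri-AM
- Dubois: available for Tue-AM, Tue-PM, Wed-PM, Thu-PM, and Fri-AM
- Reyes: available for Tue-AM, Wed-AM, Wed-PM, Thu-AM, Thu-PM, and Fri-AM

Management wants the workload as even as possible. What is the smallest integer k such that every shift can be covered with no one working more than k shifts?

With 3 clerks and 10 worker-slots to fill, someone must work at least ⌈10/3⌉ = 4 shifts, so k ≥ 4.
k = 4 works: Tue-AM→Tanaka+Dubois, Tue-PM→Tanaka, Wed-AM→Tanaka+Reyes, Wed-PM→Tanaka, Thu-AM→Reyes, Thu-PM→Dubois+Reyes, Fri-AM→Dubois.
Loads: Tanaka 4, Dubois 3, Reyes 3 — all ≤ 4.

4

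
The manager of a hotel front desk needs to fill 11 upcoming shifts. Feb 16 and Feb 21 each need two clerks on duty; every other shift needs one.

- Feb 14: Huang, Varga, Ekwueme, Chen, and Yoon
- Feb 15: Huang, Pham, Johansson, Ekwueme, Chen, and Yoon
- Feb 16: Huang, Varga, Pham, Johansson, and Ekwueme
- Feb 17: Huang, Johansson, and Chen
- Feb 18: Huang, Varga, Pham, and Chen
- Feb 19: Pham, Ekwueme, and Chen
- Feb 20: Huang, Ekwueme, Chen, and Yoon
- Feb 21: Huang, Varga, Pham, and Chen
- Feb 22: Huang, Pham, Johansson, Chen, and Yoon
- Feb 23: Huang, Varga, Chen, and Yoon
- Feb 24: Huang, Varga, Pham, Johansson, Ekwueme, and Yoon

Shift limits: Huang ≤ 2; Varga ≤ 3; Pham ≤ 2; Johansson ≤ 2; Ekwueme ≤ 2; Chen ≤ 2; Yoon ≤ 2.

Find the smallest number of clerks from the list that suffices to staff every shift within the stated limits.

13 slots to fill and no one can take more than 3, so at least ⌈13/3⌉ = 5 clerks are needed.
Any 5 clerks together have capacity at most 3+2+2+2+2 = 11 < 13 slots, so 5 can never suffice.
Huang, Varga, Pham, Johansson, Ekwueme, and Chen alone can cover everything: Feb 14→Varga, Feb 15→Chen, Feb 16→Johansson+Ekwueme, Feb 17→Huang, Feb 18→Varga, Feb 19→Pham, Feb 20→Huang, Feb 21→Pham+Chen, Feb 22→Johansson, Feb 23→Varga, Feb 24→Ekwueme.

6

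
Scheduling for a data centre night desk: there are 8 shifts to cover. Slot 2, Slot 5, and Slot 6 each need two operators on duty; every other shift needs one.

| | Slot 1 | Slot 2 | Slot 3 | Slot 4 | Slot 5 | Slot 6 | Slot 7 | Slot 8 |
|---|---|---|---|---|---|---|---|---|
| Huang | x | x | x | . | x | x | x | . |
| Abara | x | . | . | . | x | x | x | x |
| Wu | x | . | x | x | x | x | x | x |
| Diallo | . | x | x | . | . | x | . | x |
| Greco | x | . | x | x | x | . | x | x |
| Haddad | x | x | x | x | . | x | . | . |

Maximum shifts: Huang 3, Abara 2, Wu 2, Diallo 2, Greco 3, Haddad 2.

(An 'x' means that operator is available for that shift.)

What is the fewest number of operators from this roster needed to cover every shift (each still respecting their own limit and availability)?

11 slots to fill and no one can take more than 3, so at least ⌈11/3⌉ = 4 operators are needed.
Any 4 operators together have capacity at most 3+3+2+2 = 10 < 11 slots, so 4 can never suffice.
Huang, Abara, Wu, Diallo, and Greco alone can cover everything: Slot 1→Huang, Slot 2→Huang+Diallo, Slot 3→Huang, Slot 4→Wu, Slot 5→Abara+Greco, Slot 6→Wu+Diallo, Slot 7→Abara, Slot 8→Greco.

5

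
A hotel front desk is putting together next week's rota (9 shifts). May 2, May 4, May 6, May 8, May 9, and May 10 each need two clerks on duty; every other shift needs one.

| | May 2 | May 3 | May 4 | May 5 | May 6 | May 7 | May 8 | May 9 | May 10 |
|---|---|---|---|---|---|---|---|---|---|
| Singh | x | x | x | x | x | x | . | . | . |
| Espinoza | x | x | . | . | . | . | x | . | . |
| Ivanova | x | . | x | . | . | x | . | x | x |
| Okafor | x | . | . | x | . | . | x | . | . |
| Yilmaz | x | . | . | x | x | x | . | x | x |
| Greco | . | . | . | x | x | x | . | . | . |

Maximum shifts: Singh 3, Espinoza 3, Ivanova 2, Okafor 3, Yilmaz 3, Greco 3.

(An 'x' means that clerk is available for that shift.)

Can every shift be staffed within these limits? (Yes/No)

No

Total capacity is 17 and 15 slots are needed, so capacity alone doesn't rule it out.
Shifts {May 4, May 9, May 10} need 6 worker-slots in total, but the clerks available for any of those shifts (Singh, Ivanova, and Yilmaz) can supply at most 5 among them. So no valid schedule exists.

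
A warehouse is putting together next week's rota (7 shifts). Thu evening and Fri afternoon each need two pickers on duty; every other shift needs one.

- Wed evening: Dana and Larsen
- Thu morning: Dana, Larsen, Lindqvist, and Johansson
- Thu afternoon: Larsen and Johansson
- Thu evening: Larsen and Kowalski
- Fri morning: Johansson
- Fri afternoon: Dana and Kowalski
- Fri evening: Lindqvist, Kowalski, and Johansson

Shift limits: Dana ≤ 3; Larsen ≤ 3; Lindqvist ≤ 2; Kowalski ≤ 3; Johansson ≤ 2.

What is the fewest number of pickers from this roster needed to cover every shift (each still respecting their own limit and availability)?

4

9 slots to fill and no one can take more than 3, so at least ⌈9/3⌉ = 3 pickers are needed.
Shifts {Thu evening, Fri morning, Fri afternoon} need 5 slots, but among the pickers available for them (Dana, Larsen, Kowalski, and Johansson) any 3 together supply at most 4. So 3 pickers are not enough.
Dana, Larsen, Kowalski, and Johansson alone can cover everything: Wed evening→Dana, Thu morning→Dana, Thu afternoon→Larsen, Thu evening→Larsen+Kowalski, Fri morning→Johansson, Fri afternoon→Dana+Kowalski, Fri evening→Kowalski.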